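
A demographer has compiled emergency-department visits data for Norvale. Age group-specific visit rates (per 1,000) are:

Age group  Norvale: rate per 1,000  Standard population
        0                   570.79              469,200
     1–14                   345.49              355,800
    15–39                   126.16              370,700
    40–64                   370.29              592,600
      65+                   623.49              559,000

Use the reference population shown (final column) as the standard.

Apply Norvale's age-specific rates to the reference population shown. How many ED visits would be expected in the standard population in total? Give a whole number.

1005472

Expected ED visits = Σ (standard pop × age-specific rate ÷ 1,000)
= 469,200×570.79/1,000 + 355,800×345.49/1,000 + 370,700×126.16/1,000 + 592,600×370.29/1,000 + 559,000×623.49/1,000
= 267814.67 + 122925.34 + 46767.51 + 219433.85 + 348530.91 = 1005472.29.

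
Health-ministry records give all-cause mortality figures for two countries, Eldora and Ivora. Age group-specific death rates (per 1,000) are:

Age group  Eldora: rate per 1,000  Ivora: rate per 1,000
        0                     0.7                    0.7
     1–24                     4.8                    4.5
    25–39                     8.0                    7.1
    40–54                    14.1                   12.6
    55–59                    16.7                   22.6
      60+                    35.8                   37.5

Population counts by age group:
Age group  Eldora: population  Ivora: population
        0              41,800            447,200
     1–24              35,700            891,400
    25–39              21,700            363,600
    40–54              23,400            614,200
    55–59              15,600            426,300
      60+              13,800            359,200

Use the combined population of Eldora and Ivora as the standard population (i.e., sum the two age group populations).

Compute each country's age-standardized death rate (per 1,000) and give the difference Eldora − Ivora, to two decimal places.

-0.51

Combined standard total = 3,253,900; weights = 0.1503, 0.2849, 0.1184, 0.1959, 0.1358, 0.1146.
Eldora: 0.1503×0.7 + 0.2849×4.8 + 0.1184×8.0 + 0.1959×14.1 + 0.1358×16.7 + 0.1146×35.8 = 11.5548 per 1,000.
Ivora: 0.1503×0.7 + 0.2849×4.5 + 0.1184×7.1 + 0.1959×12.6 + 0.1358×22.6 + 0.1146×37.5 = 12.0649 per 1,000.
Difference = 11.5548 − 12.0649 = -0.5102.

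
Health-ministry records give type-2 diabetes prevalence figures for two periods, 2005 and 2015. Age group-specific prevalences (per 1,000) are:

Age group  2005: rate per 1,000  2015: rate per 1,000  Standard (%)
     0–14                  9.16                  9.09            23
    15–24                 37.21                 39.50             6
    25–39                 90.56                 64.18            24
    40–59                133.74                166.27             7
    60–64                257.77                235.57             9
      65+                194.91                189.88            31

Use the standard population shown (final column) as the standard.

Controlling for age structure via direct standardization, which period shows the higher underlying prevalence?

Standard weights: 0.23, 0.06, 0.24, 0.07, 0.09, 0.31.
2005: 0.2300×9.16 + 0.0600×37.21 + 0.2400×90.56 + 0.0700×133.74 + 0.0900×257.77 + 0.3100×194.91 = 119.0570 per 1,000.
2015: 0.2300×9.09 + 0.0600×39.50 + 0.2400×64.18 + 0.0700×166.27 + 0.0900×235.57 + 0.3100×189.88 = 111.5669 per 1,000.

2005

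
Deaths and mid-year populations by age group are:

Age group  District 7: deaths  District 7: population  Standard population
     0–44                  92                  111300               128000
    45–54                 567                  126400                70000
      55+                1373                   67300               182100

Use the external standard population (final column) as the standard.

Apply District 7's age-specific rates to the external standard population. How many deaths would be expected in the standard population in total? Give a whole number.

Age-specific rates per 100000 for District 7: 82.66, 448.58, 2040.12.
Expected deaths = Σ (standard pop × age-specific rate ÷ 100000)
= 128000×82.66/100000 + 70000×448.58/100000 + 182100×2040.12/100000
= 105.80 + 314.00 + 3715.06 = 4134.86.

4135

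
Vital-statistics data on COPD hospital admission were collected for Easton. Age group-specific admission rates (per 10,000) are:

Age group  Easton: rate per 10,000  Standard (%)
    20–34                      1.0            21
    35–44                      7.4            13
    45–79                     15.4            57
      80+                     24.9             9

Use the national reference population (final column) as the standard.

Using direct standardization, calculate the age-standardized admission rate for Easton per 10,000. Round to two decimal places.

Standard weights: 0.21, 0.13, 0.57, 0.09.
Standardized rate: 0.2100×1.0 + 0.1300×7.4 + 0.5700×15.4 + 0.0900×24.9 = 12.1910 per 10,000.

12.19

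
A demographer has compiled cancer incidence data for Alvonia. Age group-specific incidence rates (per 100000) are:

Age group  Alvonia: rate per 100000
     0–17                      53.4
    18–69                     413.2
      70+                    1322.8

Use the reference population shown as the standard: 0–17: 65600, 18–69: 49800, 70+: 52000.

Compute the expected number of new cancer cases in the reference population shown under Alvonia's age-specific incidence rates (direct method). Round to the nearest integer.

Expected new cancer cases = Σ (standard pop × age-specific rate ÷ 100000)
= 65600×53.4/100000 + 49800×413.2/100000 + 52000×1322.8/100000
= 35.03 + 205.77 + 687.86 = 928.66.

929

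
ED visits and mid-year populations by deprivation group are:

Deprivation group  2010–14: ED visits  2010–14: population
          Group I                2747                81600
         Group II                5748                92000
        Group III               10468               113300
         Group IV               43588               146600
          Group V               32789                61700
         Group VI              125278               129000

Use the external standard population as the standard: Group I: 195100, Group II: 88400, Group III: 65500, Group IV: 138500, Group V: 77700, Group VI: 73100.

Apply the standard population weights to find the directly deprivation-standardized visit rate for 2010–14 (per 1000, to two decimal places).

268.85

Deprivation-specific rates per 1000 for 2010–14: 33.664, 62.478, 92.392, 297.326, 531.426, 971.147.
Standard total = 638300; weights = 0.3057, 0.1385, 0.1026, 0.2170, 0.1217, 0.1145.
Standardized rate: 0.3057×33.664 + 0.1385×62.478 + 0.1026×92.392 + 0.2170×297.326 + 0.1217×531.426 + 0.1145×971.147 = 268.8469 per 1000.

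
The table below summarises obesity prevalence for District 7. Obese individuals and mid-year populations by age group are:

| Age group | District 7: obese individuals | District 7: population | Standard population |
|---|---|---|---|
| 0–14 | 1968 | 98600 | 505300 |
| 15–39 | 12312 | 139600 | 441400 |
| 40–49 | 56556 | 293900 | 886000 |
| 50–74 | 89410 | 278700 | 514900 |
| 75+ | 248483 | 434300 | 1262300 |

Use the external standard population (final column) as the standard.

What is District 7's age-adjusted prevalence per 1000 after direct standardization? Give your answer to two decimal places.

306.63

Age-specific rates per 1000 for District 7: 19.959, 88.195, 192.433, 320.811, 572.146.
Standard total = 3609900; weights = 0.1400, 0.1223, 0.2454, 0.1426, 0.3497.
Standardized rate: 0.1400×19.959 + 0.1223×88.195 + 0.2454×192.433 + 0.1426×320.811 + 0.3497×572.146 = 306.6333 per 1000.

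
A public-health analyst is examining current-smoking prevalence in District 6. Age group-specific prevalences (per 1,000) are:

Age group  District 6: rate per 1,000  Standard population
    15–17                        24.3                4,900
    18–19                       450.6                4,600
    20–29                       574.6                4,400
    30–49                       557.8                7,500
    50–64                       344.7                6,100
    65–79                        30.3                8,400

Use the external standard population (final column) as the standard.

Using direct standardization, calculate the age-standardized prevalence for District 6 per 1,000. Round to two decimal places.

Standard total = 35,900; weights = 0.1365, 0.1281, 0.1226, 0.2089, 0.1699, 0.2340.
Standardized rate: 0.1365×24.3 + 0.1281×450.6 + 0.1226×574.6 + 0.2089×557.8 + 0.1699×344.7 + 0.2340×30.3 = 313.6702 per 1,000.

313.67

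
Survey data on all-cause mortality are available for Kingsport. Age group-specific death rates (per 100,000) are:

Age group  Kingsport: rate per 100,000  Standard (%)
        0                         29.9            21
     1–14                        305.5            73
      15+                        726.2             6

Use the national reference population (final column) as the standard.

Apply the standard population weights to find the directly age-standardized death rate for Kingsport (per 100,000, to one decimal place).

Standard weights: 0.21, 0.73, 0.06.
Standardized rate: 0.2100×29.9 + 0.7300×305.5 + 0.0600×726.2 = 272.8660 per 100,000.

272.9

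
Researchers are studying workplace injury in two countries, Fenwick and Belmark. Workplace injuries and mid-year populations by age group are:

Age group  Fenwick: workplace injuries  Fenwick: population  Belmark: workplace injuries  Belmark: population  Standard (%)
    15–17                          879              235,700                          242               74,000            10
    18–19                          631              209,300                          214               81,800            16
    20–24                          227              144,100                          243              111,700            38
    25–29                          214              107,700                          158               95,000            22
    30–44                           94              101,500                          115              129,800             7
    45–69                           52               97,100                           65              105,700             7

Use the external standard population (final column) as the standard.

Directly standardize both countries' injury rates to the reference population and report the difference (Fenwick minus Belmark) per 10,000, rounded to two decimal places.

Age-specific rates per 10,000 for Fenwick: 37.29, 30.15, 15.75, 19.87, 9.26, 5.36.
For Belmark: 32.70, 26.16, 21.75, 16.63, 8.86, 6.15.
Standard weights: 0.10, 0.16, 0.38, 0.22, 0.07, 0.07.
Fenwick: 0.1000×37.29 + 0.1600×30.15 + 0.3800×15.75 + 0.2200×19.87 + 0.0700×9.26 + 0.0700×5.36 = 19.9337 per 10,000.
Belmark: 0.1000×32.70 + 0.1600×26.16 + 0.3800×21.75 + 0.2200×16.63 + 0.0700×8.86 + 0.0700×6.15 = 20.4325 per 10,000.
Difference = 19.9337 − 20.4325 = -0.4988.

-0.50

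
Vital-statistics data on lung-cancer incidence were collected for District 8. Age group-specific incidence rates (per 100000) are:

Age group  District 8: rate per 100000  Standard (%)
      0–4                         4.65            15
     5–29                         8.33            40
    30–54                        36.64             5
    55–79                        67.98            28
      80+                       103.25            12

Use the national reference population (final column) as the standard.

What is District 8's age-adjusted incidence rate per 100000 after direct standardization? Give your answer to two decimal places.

Standard weights: 0.15, 0.40, 0.05, 0.28, 0.12.
Standardized rate: 0.1500×4.65 + 0.4000×8.33 + 0.0500×36.64 + 0.2800×67.98 + 0.1200×103.25 = 37.2859 per 100000.

37.29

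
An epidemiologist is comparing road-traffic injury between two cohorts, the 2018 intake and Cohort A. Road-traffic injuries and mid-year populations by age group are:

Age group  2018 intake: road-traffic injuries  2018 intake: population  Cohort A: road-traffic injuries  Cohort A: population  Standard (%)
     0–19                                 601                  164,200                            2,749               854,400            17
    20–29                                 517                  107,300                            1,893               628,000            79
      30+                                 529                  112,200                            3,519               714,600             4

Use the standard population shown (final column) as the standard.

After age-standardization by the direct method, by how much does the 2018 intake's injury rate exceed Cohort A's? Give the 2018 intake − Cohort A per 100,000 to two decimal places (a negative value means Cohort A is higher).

Age-specific rates per 100,000 for the 2018 intake: 366.02, 481.83, 471.48.
For Cohort A: 321.75, 301.43, 492.44.
Standard weights: 0.17, 0.79, 0.04.
The 2018 intake: 0.1700×366.02 + 0.7900×481.83 + 0.0400×471.48 = 461.7251 per 100,000.
Cohort A: 0.1700×321.75 + 0.7900×301.43 + 0.0400×492.44 = 312.5268 per 100,000.
Difference = 461.7251 − 312.5268 = 149.1984.

149.20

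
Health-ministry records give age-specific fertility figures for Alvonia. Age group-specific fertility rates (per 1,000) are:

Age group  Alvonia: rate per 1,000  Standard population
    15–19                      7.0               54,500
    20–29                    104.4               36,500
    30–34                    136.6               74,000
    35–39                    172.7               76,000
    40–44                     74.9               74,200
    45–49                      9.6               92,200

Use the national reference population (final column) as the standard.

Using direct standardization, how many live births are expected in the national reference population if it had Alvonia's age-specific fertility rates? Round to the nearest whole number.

33868

Expected live births = Σ (standard pop × age-specific rate ÷ 1,000)
= 54,500×7.0/1,000 + 36,500×104.4/1,000 + 74,000×136.6/1,000 + 76,000×172.7/1,000 + 74,200×74.9/1,000 + 92,200×9.6/1,000
= 381.50 + 3810.60 + 10108.40 + 13125.20 + 5557.58 + 885.12 = 33868.40.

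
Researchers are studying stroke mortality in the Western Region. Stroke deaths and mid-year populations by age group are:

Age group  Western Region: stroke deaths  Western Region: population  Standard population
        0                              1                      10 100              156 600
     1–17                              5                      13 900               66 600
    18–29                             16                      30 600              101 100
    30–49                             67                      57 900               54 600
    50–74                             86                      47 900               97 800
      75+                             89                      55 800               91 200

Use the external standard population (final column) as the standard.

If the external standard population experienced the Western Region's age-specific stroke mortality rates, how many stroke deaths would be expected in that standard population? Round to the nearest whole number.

477

Age-specific rates per 100 000 for the Western Region: 9.90, 35.97, 52.29, 115.72, 179.54, 159.50.
Expected stroke deaths = Σ (standard pop × age-specific rate ÷ 100 000)
= 156 600×9.90/100 000 + 66 600×35.97/100 000 + 101 100×52.29/100 000 + 54 600×115.72/100 000 + 97 800×179.54/100 000 + 91 200×159.50/100 000
= 15.50 + 23.96 + 52.86 + 63.18 + 175.59 + 145.46 = 476.56.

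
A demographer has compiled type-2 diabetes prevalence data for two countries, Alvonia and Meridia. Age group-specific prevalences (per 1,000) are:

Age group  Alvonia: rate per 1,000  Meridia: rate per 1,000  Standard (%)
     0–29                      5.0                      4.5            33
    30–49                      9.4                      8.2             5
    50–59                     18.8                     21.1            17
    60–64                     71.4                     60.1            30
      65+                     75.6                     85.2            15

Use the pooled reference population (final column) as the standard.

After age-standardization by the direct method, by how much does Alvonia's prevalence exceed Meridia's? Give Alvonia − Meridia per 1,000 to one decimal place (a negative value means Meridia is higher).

1.8

Standard weights: 0.33, 0.05, 0.17, 0.30, 0.15.
Alvonia: 0.3300×5.0 + 0.0500×9.4 + 0.1700×18.8 + 0.3000×71.4 + 0.1500×75.6 = 38.0760 per 1,000.
Meridia: 0.3300×4.5 + 0.0500×8.2 + 0.1700×21.1 + 0.3000×60.1 + 0.1500×85.2 = 36.2920 per 1,000.
Difference = 38.0760 − 36.2920 = 1.7840.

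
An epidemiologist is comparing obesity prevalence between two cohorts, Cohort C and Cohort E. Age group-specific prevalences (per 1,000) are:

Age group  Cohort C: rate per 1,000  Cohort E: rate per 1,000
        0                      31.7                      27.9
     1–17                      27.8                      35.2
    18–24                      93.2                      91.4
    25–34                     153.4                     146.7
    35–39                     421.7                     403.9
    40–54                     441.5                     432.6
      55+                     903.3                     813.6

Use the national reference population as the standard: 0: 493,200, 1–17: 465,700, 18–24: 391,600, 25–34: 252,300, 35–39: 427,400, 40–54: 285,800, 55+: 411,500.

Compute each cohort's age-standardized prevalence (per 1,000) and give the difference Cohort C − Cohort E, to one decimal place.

17.6

Standard total = 2,727,500; weights = 0.1808, 0.1707, 0.1436, 0.0925, 0.1567, 0.1048, 0.1509.
Cohort C: 0.1808×31.7 + 0.1707×27.8 + 0.1436×93.2 + 0.0925×153.4 + 0.1567×421.7 + 0.1048×441.5 + 0.1509×903.3 = 286.6743 per 1,000.
Cohort E: 0.1808×27.9 + 0.1707×35.2 + 0.1436×91.4 + 0.0925×146.7 + 0.1567×403.9 + 0.1048×432.6 + 0.1509×813.6 = 269.1175 per 1,000.
Difference = 286.6743 − 269.1175 = 17.5568.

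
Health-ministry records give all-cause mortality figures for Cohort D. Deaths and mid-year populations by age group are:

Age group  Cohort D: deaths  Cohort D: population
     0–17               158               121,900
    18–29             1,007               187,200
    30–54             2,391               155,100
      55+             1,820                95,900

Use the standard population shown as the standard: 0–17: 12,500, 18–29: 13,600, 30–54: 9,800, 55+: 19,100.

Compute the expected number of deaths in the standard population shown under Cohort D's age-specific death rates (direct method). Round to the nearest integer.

Age-specific rates per 100,000 for Cohort D: 129.61, 537.93, 1541.59, 1897.81.
Expected deaths = Σ (standard pop × age-specific rate ÷ 100,000)
= 12,500×129.61/100,000 + 13,600×537.93/100,000 + 9,800×1541.59/100,000 + 19,100×1897.81/100,000
= 16.20 + 73.16 + 151.08 + 362.48 = 602.92.

603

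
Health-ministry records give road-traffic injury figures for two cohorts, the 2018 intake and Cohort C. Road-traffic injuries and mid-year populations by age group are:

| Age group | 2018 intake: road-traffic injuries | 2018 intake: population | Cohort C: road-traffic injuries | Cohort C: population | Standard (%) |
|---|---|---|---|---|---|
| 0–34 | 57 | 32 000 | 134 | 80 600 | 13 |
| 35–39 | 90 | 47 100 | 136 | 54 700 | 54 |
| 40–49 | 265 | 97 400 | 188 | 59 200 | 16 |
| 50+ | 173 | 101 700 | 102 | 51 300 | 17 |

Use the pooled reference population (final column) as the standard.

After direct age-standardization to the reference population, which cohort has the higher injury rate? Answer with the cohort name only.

Age-specific rates per 100 000 for the 2018 intake: 178.12, 191.08, 272.07, 170.11.
For Cohort C: 166.25, 248.63, 317.57, 198.83.
Standard weights: 0.13, 0.54, 0.16, 0.17.
The 2018 intake: 0.1300×178.12 + 0.5400×191.08 + 0.1600×272.07 + 0.1700×170.11 = 198.7912 per 100 000.
Cohort C: 0.1300×166.25 + 0.5400×248.63 + 0.1600×317.57 + 0.1700×198.83 = 240.4845 per 100 000.

Cohort C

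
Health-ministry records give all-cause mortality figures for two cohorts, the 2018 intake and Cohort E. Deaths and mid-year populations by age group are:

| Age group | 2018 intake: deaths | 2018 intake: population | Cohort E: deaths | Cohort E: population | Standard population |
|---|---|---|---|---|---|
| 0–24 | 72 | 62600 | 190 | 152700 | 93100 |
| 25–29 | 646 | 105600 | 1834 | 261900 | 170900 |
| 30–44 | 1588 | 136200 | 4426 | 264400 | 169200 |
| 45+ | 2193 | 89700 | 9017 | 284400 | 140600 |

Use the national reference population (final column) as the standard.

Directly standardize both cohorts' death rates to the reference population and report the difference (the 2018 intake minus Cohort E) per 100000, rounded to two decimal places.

-355.53

Age-specific rates per 100000 for the 2018 intake: 115.02, 611.74, 1165.93, 2444.82.
For Cohort E: 124.43, 700.27, 1673.98, 3170.53.
Standard total = 573800; weights = 0.1623, 0.2978, 0.2949, 0.2450.
The 2018 intake: 0.1623×115.02 + 0.2978×611.74 + 0.2949×1165.93 + 0.2450×2444.82 = 1143.7290 per 100000.
Cohort E: 0.1623×124.43 + 0.2978×700.27 + 0.2949×1673.98 + 0.2450×3170.53 = 1499.2579 per 100000.
Difference = 1143.7290 − 1499.2579 = -355.5290.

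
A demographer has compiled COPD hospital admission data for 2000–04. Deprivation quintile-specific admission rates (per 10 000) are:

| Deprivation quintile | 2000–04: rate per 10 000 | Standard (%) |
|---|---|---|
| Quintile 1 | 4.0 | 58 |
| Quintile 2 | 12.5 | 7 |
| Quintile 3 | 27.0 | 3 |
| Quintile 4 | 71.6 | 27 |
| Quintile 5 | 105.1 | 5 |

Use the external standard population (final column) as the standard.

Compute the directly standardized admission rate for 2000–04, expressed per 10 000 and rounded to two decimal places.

28.59

Standard weights: 0.58, 0.07, 0.03, 0.27, 0.05.
Standardized rate: 0.5800×4.0 + 0.0700×12.5 + 0.0300×27.0 + 0.2700×71.6 + 0.0500×105.1 = 28.5920 per 10 000.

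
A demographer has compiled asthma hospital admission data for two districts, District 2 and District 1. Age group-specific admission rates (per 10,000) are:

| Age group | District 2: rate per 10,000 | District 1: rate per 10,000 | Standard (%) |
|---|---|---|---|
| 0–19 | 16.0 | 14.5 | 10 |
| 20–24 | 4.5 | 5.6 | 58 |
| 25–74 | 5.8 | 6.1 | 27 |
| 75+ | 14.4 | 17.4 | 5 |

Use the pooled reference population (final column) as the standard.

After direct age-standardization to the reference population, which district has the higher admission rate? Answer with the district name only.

District 1

Standard weights: 0.10, 0.58, 0.27, 0.05.
District 2: 0.1000×16.0 + 0.5800×4.5 + 0.2700×5.8 + 0.0500×14.4 = 6.4960 per 10,000.
District 1: 0.1000×14.5 + 0.5800×5.6 + 0.2700×6.1 + 0.0500×17.4 = 7.2150 per 10,000.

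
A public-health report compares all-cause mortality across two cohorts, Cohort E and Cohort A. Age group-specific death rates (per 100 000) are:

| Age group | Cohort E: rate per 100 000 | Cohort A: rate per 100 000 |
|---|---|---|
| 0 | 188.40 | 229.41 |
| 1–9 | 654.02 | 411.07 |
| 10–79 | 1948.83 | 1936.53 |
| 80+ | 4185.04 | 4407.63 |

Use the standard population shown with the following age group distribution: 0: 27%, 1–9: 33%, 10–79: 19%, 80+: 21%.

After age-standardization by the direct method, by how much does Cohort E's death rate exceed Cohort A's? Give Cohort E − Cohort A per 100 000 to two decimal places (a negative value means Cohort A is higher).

24.69

Standard weights: 0.27, 0.33, 0.19, 0.21.
Cohort E: 0.2700×188.40 + 0.3300×654.02 + 0.1900×1948.83 + 0.2100×4185.04 = 1515.8307 per 100 000.
Cohort A: 0.2700×229.41 + 0.3300×411.07 + 0.1900×1936.53 + 0.2100×4407.63 = 1491.1368 per 100 000.
Difference = 1515.8307 − 1491.1368 = 24.6939.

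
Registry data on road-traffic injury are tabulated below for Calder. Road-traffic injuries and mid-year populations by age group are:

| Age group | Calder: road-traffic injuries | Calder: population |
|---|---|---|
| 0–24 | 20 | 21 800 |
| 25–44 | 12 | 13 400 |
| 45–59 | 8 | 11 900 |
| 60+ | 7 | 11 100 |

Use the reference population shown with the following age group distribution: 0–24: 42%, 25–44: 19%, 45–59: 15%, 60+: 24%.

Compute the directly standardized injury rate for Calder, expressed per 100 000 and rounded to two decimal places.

80.77

Age-specific rates per 100 000 for Calder: 91.74, 89.55, 67.23, 63.06.
Standard weights: 0.42, 0.19, 0.15, 0.24.
Standardized rate: 0.4200×91.74 + 0.1900×89.55 + 0.1500×67.23 + 0.2400×63.06 = 80.7662 per 100 000.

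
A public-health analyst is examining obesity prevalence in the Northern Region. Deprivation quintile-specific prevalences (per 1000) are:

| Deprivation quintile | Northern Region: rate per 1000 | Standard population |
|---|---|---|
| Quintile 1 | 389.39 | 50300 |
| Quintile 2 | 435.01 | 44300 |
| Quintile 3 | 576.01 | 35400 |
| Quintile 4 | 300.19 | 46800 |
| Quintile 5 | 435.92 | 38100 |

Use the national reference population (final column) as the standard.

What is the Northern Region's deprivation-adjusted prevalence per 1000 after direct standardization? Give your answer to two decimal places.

418.36

Standard total = 214900; weights = 0.2341, 0.2061, 0.1647, 0.2178, 0.1773.
Standardized rate: 0.2341×389.39 + 0.2061×435.01 + 0.1647×576.01 + 0.2178×300.19 + 0.1773×435.92 = 418.3595 per 1000.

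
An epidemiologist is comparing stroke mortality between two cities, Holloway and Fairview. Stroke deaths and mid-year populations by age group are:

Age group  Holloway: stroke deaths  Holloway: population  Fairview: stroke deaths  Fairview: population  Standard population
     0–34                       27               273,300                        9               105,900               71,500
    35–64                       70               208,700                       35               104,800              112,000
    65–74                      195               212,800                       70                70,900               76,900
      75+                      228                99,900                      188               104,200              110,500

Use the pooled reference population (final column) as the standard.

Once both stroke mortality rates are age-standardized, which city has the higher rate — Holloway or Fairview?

Holloway

Age-specific rates per 100,000 for Holloway: 9.88, 33.54, 91.64, 228.23.
For Fairview: 8.50, 33.40, 98.73, 180.42.
Standard total = 370,900; weights = 0.1928, 0.3020, 0.2073, 0.2979.
Holloway: 0.1928×9.88 + 0.3020×33.54 + 0.2073×91.64 + 0.2979×228.23 = 99.0265 per 100,000.
Fairview: 0.1928×8.50 + 0.3020×33.40 + 0.2073×98.73 + 0.2979×180.42 = 85.9454 per 100,000.
The crude rates (65.43 vs 78.28) would put Fairview higher, but that reflects its age composition; once standardized to a common age structure, Holloway has the higher underlying rate.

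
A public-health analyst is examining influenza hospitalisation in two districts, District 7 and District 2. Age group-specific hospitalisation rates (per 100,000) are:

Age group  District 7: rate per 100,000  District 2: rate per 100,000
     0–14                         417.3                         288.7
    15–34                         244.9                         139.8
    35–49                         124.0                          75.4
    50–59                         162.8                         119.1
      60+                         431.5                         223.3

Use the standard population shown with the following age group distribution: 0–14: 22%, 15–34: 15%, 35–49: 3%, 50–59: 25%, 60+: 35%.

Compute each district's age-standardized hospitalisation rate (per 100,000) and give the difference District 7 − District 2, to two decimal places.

129.31

Standard weights: 0.22, 0.15, 0.03, 0.25, 0.35.
District 7: 0.2200×417.3 + 0.1500×244.9 + 0.0300×124.0 + 0.2500×162.8 + 0.3500×431.5 = 323.9860 per 100,000.
District 2: 0.2200×288.7 + 0.1500×139.8 + 0.0300×75.4 + 0.2500×119.1 + 0.3500×223.3 = 194.6760 per 100,000.
Difference = 323.9860 − 194.6760 = 129.3100.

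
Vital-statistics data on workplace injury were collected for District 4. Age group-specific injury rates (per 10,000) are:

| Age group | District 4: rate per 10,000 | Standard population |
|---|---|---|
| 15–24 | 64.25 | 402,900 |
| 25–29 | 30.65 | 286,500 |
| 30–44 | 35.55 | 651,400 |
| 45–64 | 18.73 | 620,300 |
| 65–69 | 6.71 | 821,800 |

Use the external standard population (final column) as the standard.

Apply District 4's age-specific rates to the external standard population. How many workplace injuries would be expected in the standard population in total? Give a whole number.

7496

Expected workplace injuries = Σ (standard pop × age-specific rate ÷ 10,000)
= 402,900×64.25/10,000 + 286,500×30.65/10,000 + 651,400×35.55/10,000 + 620,300×18.73/10,000 + 821,800×6.71/10,000
= 2588.63 + 878.12 + 2315.73 + 1161.82 + 551.43 = 7495.73.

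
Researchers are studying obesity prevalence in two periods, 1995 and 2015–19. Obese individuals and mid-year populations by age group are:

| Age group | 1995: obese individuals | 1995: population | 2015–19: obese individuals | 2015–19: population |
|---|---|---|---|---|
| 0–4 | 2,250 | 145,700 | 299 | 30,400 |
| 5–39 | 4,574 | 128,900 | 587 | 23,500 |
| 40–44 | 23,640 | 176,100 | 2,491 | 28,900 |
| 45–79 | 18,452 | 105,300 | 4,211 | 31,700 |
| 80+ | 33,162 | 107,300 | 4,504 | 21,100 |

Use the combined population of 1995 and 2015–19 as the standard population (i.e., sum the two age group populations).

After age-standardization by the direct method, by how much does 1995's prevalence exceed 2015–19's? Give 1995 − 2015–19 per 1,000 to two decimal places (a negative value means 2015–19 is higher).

38.20

Age-specific rates per 1,000 for 1995: 15.443, 35.485, 134.242, 175.233, 309.059.
For 2015–19: 9.836, 24.979, 86.194, 132.839, 213.460.
Combined standard total = 798,900; weights = 0.2204, 0.1908, 0.2566, 0.1715, 0.1607.
1995: 0.2204×15.443 + 0.1908×35.485 + 0.2566×134.242 + 0.1715×175.233 + 0.1607×309.059 = 124.3422 per 1,000.
2015–19: 0.2204×9.836 + 0.1908×24.979 + 0.2566×86.194 + 0.1715×132.839 + 0.1607×213.460 = 86.1381 per 1,000.
Difference = 124.3422 − 86.1381 = 38.2041.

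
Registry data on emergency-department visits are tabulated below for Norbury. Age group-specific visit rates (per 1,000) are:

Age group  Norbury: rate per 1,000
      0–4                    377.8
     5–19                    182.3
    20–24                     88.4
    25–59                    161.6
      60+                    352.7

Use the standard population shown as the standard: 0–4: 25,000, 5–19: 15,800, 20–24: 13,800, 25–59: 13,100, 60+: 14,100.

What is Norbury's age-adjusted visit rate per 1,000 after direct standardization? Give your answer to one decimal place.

252.3

Standard total = 81,800; weights = 0.3056, 0.1932, 0.1687, 0.1601, 0.1724.
Standardized rate: 0.3056×377.8 + 0.1932×182.3 + 0.1687×88.4 + 0.1601×161.6 + 0.1724×352.7 = 252.2652 per 1,000.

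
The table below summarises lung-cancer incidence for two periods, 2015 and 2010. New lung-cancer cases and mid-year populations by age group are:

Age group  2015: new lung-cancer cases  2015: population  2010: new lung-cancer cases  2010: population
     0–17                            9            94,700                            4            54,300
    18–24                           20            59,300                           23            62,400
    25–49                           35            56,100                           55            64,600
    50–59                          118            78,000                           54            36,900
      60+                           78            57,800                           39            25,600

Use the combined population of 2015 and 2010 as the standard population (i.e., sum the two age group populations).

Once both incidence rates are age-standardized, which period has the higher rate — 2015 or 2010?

Age-specific rates per 100,000 for 2015: 9.50, 33.73, 62.39, 151.28, 134.95.
For 2010: 7.37, 36.86, 85.14, 146.34, 152.34.
Combined standard total = 589,700; weights = 0.2527, 0.2064, 0.2047, 0.1948, 0.1414.
2015: 0.2527×9.50 + 0.2064×33.73 + 0.2047×62.39 + 0.1948×151.28 + 0.1414×134.95 = 70.6934 per 100,000.
2010: 0.2527×7.37 + 0.2064×36.86 + 0.2047×85.14 + 0.1948×146.34 + 0.1414×152.34 = 76.9540 per 100,000.
The crude rates (75.17 vs 71.78) would put 2015 higher, but that reflects its age composition; once standardized to a common age structure, 2010 has the higher underlying rate.

2010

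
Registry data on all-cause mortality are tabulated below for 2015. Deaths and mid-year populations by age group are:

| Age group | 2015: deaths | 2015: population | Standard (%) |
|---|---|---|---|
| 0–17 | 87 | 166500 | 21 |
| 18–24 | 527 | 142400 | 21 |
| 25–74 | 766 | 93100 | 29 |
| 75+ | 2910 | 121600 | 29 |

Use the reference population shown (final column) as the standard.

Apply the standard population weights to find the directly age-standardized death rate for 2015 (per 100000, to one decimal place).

Age-specific rates per 100000 for 2015: 52.25, 370.08, 822.77, 2393.09.
Standard weights: 0.21, 0.21, 0.29, 0.29.
Standardized rate: 0.2100×52.25 + 0.2100×370.08 + 0.2900×822.77 + 0.2900×2393.09 = 1021.2910 per 100000.

1021.3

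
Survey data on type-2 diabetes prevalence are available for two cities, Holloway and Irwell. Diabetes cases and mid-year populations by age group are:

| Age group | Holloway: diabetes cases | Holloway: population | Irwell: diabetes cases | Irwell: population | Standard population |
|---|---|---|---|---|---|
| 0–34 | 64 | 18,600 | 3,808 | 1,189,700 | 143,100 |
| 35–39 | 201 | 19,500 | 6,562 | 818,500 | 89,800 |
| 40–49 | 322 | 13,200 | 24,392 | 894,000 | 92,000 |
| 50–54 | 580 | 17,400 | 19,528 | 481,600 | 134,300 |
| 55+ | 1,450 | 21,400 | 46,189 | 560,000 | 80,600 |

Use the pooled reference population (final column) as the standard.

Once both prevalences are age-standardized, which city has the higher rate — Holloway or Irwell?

Age-specific rates per 1,000 for Holloway: 3.441, 10.308, 24.394, 33.333, 67.757.
For Irwell: 3.201, 8.017, 27.284, 40.548, 82.480.
Standard total = 539,800; weights = 0.2651, 0.1664, 0.1704, 0.2488, 0.1493.
Holloway: 0.2651×3.441 + 0.1664×10.308 + 0.1704×24.394 + 0.2488×33.333 + 0.1493×67.757 = 25.1948 per 1,000.
Irwell: 0.2651×3.201 + 0.1664×8.017 + 0.1704×27.284 + 0.2488×40.548 + 0.1493×82.480 = 29.2361 per 1,000.
The crude rates (29.05 vs 25.48) would put Holloway higher, but that reflects its age composition; once standardized to a common age structure, Irwell has the higher underlying rate.

Irwell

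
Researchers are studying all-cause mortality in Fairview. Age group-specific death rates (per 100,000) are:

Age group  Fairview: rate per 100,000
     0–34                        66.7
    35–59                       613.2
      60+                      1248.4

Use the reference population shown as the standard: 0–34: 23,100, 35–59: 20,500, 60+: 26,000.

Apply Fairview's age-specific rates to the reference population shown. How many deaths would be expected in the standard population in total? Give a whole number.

466

Expected deaths = Σ (standard pop × age-specific rate ÷ 100,000)
= 23,100×66.7/100,000 + 20,500×613.2/100,000 + 26,000×1248.4/100,000
= 15.41 + 125.71 + 324.58 = 465.70.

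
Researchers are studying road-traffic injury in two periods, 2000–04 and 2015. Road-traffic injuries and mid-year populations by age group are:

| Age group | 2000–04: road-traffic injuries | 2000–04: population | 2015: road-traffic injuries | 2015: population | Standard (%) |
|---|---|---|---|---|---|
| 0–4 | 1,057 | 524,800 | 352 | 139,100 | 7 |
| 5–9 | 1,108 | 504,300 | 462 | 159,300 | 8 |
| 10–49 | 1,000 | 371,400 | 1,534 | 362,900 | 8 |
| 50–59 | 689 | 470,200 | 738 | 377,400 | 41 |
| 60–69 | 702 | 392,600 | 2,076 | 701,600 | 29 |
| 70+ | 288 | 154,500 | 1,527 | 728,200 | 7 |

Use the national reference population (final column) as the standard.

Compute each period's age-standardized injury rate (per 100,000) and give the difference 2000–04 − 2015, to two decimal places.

Age-specific rates per 100,000 for 2000–04: 201.41, 219.71, 269.25, 146.53, 178.81, 186.41.
For 2015: 253.06, 290.02, 422.71, 195.55, 295.90, 209.70.
Standard weights: 0.07, 0.08, 0.08, 0.41, 0.29, 0.07.
2000–04: 0.0700×201.41 + 0.0800×219.71 + 0.0800×269.25 + 0.4100×146.53 + 0.2900×178.81 + 0.0700×186.41 = 178.1972 per 100,000.
2015: 0.0700×253.06 + 0.0800×290.02 + 0.0800×422.71 + 0.4100×195.55 + 0.2900×295.90 + 0.0700×209.70 = 255.3950 per 100,000.
Difference = 178.1972 − 255.3950 = -77.1978.

-77.20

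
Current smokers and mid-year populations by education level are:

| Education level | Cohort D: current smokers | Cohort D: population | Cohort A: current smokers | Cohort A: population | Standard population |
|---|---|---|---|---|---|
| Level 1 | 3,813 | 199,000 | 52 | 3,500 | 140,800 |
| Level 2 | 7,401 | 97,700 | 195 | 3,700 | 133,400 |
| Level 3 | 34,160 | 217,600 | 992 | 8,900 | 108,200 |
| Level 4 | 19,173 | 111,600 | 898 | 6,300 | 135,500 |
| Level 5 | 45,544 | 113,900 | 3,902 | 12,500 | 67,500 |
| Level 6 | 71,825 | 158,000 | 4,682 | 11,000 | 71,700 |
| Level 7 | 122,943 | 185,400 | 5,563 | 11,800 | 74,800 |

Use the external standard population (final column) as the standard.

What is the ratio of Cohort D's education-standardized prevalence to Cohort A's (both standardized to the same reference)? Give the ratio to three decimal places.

1.274

Education-specific rates per 1,000 for Cohort D: 19.161, 75.752, 156.985, 171.801, 399.860, 454.589, 663.123.
For Cohort A: 14.857, 52.703, 111.461, 142.540, 312.160, 425.636, 471.441.
Standard total = 731,900; weights = 0.1924, 0.1823, 0.1478, 0.1851, 0.0922, 0.0980, 0.1022.
Cohort D: 0.1924×19.161 + 0.1823×75.752 + 0.1478×156.985 + 0.1851×171.801 + 0.0922×399.860 + 0.0980×454.589 + 0.1022×663.123 = 221.6890 per 1,000.
Cohort A: 0.1924×14.857 + 0.1823×52.703 + 0.1478×111.461 + 0.1851×142.540 + 0.0922×312.160 + 0.0980×425.636 + 0.1022×471.441 = 173.9982 per 1,000.
Ratio = 221.6890 ÷ 173.9982 = 1.27409.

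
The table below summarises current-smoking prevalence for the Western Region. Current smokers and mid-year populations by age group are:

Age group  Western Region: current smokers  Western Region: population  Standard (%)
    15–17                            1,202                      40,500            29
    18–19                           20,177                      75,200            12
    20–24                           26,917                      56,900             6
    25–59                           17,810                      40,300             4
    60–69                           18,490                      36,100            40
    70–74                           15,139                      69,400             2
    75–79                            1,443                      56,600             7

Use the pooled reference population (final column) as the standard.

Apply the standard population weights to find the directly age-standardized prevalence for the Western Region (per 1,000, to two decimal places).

Age-specific rates per 1,000 for the Western Region: 29.679, 268.311, 473.058, 441.935, 512.188, 218.141, 25.495.
Standard weights: 0.29, 0.12, 0.06, 0.04, 0.40, 0.02, 0.07.
Standardized rate: 0.2900×29.679 + 0.1200×268.311 + 0.0600×473.058 + 0.0400×441.935 + 0.4000×512.188 + 0.0200×218.141 + 0.0700×25.495 = 297.8880 per 1,000.

297.89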